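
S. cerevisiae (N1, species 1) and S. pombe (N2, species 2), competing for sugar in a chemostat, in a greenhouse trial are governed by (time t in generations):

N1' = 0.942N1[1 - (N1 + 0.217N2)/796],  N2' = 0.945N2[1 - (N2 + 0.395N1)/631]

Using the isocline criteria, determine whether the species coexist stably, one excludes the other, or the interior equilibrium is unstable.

stable coexistence

Compare the nullcline intercepts: K1/α12 = 796/0.217 = 3670 > K2 = 631; K2/α21 = 631/0.395 = 1600 > K1 = 796.
Since both inequalities hold, each species can invade when rare, so the interior equilibrium is stable.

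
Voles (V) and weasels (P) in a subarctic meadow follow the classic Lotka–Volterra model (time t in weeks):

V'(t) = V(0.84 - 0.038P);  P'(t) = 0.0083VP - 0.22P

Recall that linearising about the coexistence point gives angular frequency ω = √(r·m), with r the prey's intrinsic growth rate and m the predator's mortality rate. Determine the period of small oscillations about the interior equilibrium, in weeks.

T ≈ 14.6 weeks

Here r = 0.84 and m = 0.22, so r·m = 0.185.
ω = √0.185 = 0.43 per week, hence T = 2π/ω ≈ 14.6 weeks.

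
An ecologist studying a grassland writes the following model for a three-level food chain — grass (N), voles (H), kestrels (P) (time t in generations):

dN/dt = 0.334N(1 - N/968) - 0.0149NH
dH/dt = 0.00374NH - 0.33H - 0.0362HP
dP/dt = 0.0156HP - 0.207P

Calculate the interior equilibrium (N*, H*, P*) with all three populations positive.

N* ≈ 395, H* ≈ 13.3, P* ≈ 31.7

From dP/dt = 0: 0.0156H* = 0.207, so H* = 13.3.
From dN/dt = 0: 0.334(1 - N*/968) = 0.0149·13.3, giving N* = 968·(1 - 0.592) = 395.
From dH/dt = 0: 0.00374·395 - 0.33 = 0.0362P*, so P* = 1.15/0.0362 = 31.7.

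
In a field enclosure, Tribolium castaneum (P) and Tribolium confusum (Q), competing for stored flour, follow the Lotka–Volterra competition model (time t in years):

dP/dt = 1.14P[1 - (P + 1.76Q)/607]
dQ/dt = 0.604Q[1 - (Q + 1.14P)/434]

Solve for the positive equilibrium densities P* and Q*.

P* ≈ 156, Q* ≈ 256

Setting both brackets to zero gives the nullclines P + 1.76Q = 607 and 1.14P + Q = 434.
Substituting Q = 434 - 1.14P into the first: P(1 - 1.76·1.14) = 607 - 1.76·434.
So P* = -157/-1.01 = 156, and then Q* = 434 - 1.14·156 = 256.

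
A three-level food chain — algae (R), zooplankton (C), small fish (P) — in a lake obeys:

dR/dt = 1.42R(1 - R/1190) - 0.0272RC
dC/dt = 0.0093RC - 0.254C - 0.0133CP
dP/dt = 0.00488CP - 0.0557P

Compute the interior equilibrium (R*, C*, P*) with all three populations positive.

From dP/dt = 0: 0.00488C* = 0.0557, so C* = 11.4.
From dR/dt = 0: 1.42(1 - R*/1190) = 0.0272·11.4, giving R* = 1190·(1 - 0.219) = 930.
From dC/dt = 0: 0.0093·930 - 0.254 = 0.0133P*, so P* = 8.39/0.0133 = 631.

R* ≈ 930, C* ≈ 11.4, P* ≈ 631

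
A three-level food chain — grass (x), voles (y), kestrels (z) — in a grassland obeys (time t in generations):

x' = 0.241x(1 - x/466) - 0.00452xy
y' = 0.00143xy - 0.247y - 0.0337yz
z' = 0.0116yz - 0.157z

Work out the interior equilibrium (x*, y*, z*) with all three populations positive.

x* ≈ 348, y* ≈ 13.5, z* ≈ 7.43

From dz/dt = 0: 0.0116y* = 0.157, so y* = 13.5.
From dx/dt = 0: 0.241(1 - x*/466) = 0.00452·13.5, giving x* = 466·(1 - 0.254) = 348.
From dy/dt = 0: 0.00143·348 - 0.247 = 0.0337z*, so z* = 0.25/0.0337 = 7.43.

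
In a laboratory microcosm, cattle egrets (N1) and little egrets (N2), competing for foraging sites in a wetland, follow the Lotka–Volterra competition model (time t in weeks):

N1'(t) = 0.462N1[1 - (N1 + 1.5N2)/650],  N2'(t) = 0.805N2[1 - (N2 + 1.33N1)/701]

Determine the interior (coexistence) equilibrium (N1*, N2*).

Setting both brackets to zero gives the nullclines N1 + 1.5N2 = 650 and 1.33N1 + N2 = 701.
Substituting N2 = 701 - 1.33N1 into the first: N1(1 - 1.5·1.33) = 650 - 1.5·701.
So N1* = -402/-0.995 = 404, and then N2* = 701 - 1.33·404 = 164.

N1* ≈ 404, N2* ≈ 164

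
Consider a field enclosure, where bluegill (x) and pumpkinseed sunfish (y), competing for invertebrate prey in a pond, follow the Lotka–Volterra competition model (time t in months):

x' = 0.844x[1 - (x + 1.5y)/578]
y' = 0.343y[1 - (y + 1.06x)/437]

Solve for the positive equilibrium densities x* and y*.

x* ≈ 131, y* ≈ 298

Setting both brackets to zero gives the nullclines x + 1.5y = 578 and 1.06x + y = 437.
Substituting y = 437 - 1.06x into the first: x(1 - 1.5·1.06) = 578 - 1.5·437.
So x* = -77.5/-0.59 = 131, and then y* = 437 - 1.06·131 = 298.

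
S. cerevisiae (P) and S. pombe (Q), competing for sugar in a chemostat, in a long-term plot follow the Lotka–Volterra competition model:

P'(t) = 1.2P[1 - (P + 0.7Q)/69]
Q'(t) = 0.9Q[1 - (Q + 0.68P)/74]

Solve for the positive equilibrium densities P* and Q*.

P* ≈ 32.8, Q* ≈ 51.7

Setting both brackets to zero gives the nullclines P + 0.7Q = 69 and 0.68P + Q = 74.
Substituting Q = 74 - 0.68P into the first: P(1 - 0.7·0.68) = 69 - 0.7·74.
So P* = 17.2/0.524 = 32.8, and then Q* = 74 - 0.68·32.8 = 51.7.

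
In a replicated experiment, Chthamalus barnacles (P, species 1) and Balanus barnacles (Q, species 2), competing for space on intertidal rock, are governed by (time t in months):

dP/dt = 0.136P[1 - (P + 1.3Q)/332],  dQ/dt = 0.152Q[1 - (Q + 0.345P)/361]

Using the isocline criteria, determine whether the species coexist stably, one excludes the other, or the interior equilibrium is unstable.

Compare the nullcline intercepts: K1/α12 = 332/1.3 = 255 < K2 = 361; K2/α21 = 361/0.345 = 1050 > K1 = 332.
Since the inequalities point opposite ways, species 2 can invade but species 1 cannot.

species 2 excludes species 1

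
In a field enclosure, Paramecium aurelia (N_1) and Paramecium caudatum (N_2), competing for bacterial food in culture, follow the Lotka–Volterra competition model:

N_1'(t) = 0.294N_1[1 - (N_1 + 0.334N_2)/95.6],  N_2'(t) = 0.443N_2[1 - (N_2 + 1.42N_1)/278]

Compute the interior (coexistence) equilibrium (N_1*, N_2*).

N_1* ≈ 5.23, N_2* ≈ 271

Setting both brackets to zero gives the nullclines N_1 + 0.334N_2 = 95.6 and 1.42N_1 + N_2 = 278.
Substituting N_2 = 278 - 1.42N_1 into the first: N_1(1 - 0.334·1.42) = 95.6 - 0.334·278.
So N_1* = 2.75/0.526 = 5.23, and then N_2* = 278 - 1.42·5.23 = 271.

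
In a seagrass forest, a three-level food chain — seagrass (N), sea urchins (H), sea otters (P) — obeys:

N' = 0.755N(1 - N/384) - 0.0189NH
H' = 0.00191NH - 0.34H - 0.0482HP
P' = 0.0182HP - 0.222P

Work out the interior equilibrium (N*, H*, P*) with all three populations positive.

From dP/dt = 0: 0.0182H* = 0.222, so H* = 12.2.
From dN/dt = 0: 0.755(1 - N*/384) = 0.0189·12.2, giving N* = 384·(1 - 0.305) = 267.
From dH/dt = 0: 0.00191·267 - 0.34 = 0.0482P*, so P* = 0.169/0.0482 = 3.52.

N* ≈ 267, H* ≈ 12.2, P* ≈ 3.52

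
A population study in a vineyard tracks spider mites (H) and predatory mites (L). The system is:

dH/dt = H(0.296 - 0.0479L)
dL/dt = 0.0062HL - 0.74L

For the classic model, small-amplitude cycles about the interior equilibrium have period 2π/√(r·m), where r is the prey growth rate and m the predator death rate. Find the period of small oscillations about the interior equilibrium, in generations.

T ≈ 13.4 generations

Here r = 0.296 and m = 0.74, so r·m = 0.219.
ω = √0.219 = 0.468 per generation, hence T = 2π/ω ≈ 13.4 generations.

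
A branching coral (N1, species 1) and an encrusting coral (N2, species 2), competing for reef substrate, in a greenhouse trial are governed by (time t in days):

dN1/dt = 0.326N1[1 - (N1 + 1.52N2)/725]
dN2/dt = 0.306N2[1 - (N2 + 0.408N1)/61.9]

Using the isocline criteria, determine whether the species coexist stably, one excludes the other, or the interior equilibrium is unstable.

Compare the nullcline intercepts: K1/α12 = 725/1.52 = 477 > K2 = 61.9; K2/α21 = 61.9/0.408 = 152 < K1 = 725.
Since the inequalities point opposite ways, species 1 can invade but species 2 cannot.

species 1 excludes species 2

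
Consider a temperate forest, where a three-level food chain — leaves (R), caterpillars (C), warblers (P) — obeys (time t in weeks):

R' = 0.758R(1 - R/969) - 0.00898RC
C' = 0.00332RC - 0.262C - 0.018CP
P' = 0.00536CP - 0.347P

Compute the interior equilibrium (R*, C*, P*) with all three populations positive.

From dP/dt = 0: 0.00536C* = 0.347, so C* = 64.7.
From dR/dt = 0: 0.758(1 - R*/969) = 0.00898·64.7, giving R* = 969·(1 - 0.767) = 226.
From dC/dt = 0: 0.00332·226 - 0.262 = 0.018P*, so P* = 0.488/0.018 = 27.1.

R* ≈ 226, C* ≈ 64.7, P* ≈ 27.1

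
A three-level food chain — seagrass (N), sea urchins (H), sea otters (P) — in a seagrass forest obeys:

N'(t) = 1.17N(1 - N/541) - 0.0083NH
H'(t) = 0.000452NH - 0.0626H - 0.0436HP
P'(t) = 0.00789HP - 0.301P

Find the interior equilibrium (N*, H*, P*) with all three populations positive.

From dP/dt = 0: 0.00789H* = 0.301, so H* = 38.1.
From dN/dt = 0: 1.17(1 - N*/541) = 0.0083·38.1, giving N* = 541·(1 - 0.271) = 395.
From dH/dt = 0: 0.000452·395 - 0.0626 = 0.0436P*, so P* = 0.116/0.0436 = 2.65.

N* ≈ 395, H* ≈ 38.1, P* ≈ 2.65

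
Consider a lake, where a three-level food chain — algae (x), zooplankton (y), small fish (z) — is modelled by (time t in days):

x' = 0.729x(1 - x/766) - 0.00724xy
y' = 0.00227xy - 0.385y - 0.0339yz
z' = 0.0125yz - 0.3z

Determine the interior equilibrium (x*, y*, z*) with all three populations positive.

From dz/dt = 0: 0.0125y* = 0.3, so y* = 24.
From dx/dt = 0: 0.729(1 - x*/766) = 0.00724·24, giving x* = 766·(1 - 0.238) = 583.
From dy/dt = 0: 0.00227·583 - 0.385 = 0.0339z*, so z* = 0.939/0.0339 = 27.7.

x* ≈ 583, y* ≈ 24, z* ≈ 27.7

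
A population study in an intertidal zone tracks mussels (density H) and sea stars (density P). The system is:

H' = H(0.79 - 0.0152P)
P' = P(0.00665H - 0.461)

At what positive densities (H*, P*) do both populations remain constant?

H* ≈ 69.3, P* ≈ 52

Set dP/dt = 0 with P > 0: 0.00665H - 0.461 = 0, so H* = 0.461/0.00665 = 69.3.
Set dH/dt = 0 with H > 0: 0.79 - 0.0152P = 0, so P* = 0.79/0.0152 = 52.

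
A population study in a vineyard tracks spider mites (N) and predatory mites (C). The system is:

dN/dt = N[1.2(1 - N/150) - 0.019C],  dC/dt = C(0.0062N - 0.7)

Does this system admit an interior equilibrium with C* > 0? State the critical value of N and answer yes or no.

The predator equation gives dC/dt > 0 only when N > 0.7/0.0062 = 113.
Without the predator, N → K = 150. Since 150 > 113, the predator can invade and persist.

Threshold N = 113; K > 113, so yes, the predator persists.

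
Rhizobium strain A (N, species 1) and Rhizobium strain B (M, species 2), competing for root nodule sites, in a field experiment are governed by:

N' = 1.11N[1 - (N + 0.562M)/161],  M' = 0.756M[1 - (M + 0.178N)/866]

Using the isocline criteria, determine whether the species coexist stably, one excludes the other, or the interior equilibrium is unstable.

Compare the nullcline intercepts: K1/α12 = 161/0.562 = 286 < K2 = 866; K2/α21 = 866/0.178 = 4870 > K1 = 161.
Since the inequalities point opposite ways, species 2 can invade but species 1 cannot.

species 2 excludes species 1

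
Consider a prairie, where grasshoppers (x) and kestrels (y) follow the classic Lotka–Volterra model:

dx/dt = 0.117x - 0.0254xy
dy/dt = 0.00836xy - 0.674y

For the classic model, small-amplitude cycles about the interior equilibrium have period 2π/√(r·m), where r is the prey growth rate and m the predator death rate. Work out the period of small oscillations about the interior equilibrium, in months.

Here r = 0.117 and m = 0.674, so r·m = 0.0789.
ω = √0.0789 = 0.281 per month, hence T = 2π/ω ≈ 22.4 months.

T ≈ 22.4 months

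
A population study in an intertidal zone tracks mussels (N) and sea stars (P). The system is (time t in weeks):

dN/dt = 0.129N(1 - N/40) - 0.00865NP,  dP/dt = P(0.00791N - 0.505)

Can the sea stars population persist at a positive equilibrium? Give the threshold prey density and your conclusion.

Threshold N = 63.8; K < 63.8, so no, the predator goes extinct.

The predator equation gives dP/dt > 0 only when N > 0.505/0.00791 = 63.8.
Without the predator, N → K = 40. Since 40 < 63.8, the predator cannot invade.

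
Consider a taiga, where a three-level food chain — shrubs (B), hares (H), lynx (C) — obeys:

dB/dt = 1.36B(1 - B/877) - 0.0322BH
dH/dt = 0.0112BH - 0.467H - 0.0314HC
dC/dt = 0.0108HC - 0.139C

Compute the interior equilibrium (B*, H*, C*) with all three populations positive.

B* ≈ 610, H* ≈ 12.9, C* ≈ 203

From dC/dt = 0: 0.0108H* = 0.139, so H* = 12.9.
From dB/dt = 0: 1.36(1 - B*/877) = 0.0322·12.9, giving B* = 877·(1 - 0.305) = 610.
From dH/dt = 0: 0.0112·610 - 0.467 = 0.0314C*, so C* = 6.36/0.0314 = 203.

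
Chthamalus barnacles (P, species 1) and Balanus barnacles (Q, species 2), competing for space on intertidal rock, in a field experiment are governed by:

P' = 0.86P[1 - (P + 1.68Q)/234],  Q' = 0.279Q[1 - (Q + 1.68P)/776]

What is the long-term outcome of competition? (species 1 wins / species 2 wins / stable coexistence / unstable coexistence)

species 2 excludes species 1

Compare the nullcline intercepts: K1/α12 = 234/1.68 = 139 < K2 = 776; K2/α21 = 776/1.68 = 462 > K1 = 234.
Since the inequalities point opposite ways, species 2 can invade but species 1 cannot.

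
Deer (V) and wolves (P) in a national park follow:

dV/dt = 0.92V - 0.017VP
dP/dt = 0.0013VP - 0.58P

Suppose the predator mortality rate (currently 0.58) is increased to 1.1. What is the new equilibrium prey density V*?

V* ≈ 846

At the interior fixed point, setting dP/dt = 0 with P > 0 fixes V* = (predator death rate)/(VP coefficient) — independent of the other coefficients.
With the change, V* = 1.1/0.0013 = 846; it rises from 446.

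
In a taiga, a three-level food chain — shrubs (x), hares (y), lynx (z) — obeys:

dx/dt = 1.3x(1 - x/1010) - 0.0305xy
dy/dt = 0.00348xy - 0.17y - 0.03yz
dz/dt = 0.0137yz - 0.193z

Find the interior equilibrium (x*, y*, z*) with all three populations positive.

x* ≈ 676, y* ≈ 14.1, z* ≈ 72.8

From dz/dt = 0: 0.0137y* = 0.193, so y* = 14.1.
From dx/dt = 0: 1.3(1 - x*/1010) = 0.0305·14.1, giving x* = 1010·(1 - 0.331) = 676.
From dy/dt = 0: 0.00348·676 - 0.17 = 0.03z*, so z* = 2.18/0.03 = 72.8.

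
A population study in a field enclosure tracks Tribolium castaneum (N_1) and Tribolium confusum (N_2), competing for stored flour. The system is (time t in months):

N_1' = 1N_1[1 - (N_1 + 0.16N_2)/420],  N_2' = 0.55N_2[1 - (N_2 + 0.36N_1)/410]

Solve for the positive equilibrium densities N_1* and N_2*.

Setting both brackets to zero gives the nullclines N_1 + 0.16N_2 = 420 and 0.36N_1 + N_2 = 410.
Substituting N_2 = 410 - 0.36N_1 into the first: N_1(1 - 0.16·0.36) = 420 - 0.16·410.
So N_1* = 354/0.942 = 376, and then N_2* = 410 - 0.36·376 = 275.

N_1* ≈ 376, N_2* ≈ 275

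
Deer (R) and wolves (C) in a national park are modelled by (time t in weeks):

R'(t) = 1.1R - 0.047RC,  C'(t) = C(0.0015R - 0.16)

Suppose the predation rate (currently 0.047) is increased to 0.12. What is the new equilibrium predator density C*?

At the interior fixed point, setting dR/dt = 0 with R > 0 fixes C* = (prey growth rate)/(RC coefficient) — independent of the other coefficients.
With the change, C* = 1.1/0.12 = 9.17; it falls from 23.4.

C* ≈ 9.17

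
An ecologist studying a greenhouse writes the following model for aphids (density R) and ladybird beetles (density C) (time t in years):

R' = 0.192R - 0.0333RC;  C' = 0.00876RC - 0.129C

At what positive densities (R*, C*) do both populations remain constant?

R* ≈ 14.7, C* ≈ 5.77

Set dC/dt = 0 with C > 0: 0.00876R - 0.129 = 0, so R* = 0.129/0.00876 = 14.7.
Set dR/dt = 0 with R > 0: 0.192 - 0.0333C = 0, so C* = 0.192/0.0333 = 5.77.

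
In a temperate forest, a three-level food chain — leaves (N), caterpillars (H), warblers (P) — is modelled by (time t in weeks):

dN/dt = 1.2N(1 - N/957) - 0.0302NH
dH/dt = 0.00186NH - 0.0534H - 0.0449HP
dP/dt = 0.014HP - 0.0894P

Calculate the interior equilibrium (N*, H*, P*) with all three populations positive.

From dP/dt = 0: 0.014H* = 0.0894, so H* = 6.39.
From dN/dt = 0: 1.2(1 - N*/957) = 0.0302·6.39, giving N* = 957·(1 - 0.161) = 803.
From dH/dt = 0: 0.00186·803 - 0.0534 = 0.0449P*, so P* = 1.44/0.0449 = 32.1.

N* ≈ 803, H* ≈ 6.39, P* ≈ 32.1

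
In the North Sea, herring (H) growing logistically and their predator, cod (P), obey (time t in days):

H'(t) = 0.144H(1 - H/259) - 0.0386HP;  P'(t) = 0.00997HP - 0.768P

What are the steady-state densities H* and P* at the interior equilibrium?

H* ≈ 77, P* ≈ 2.62

From dP/dt = 0 with P > 0: 0.00997H* = 0.768, so H* = 77.
Substitute into dH/dt = 0: 0.144(1 - 77/259) = 0.0386P*.
The bracket is 0.703, giving P* = 0.101/0.0386 = 2.62.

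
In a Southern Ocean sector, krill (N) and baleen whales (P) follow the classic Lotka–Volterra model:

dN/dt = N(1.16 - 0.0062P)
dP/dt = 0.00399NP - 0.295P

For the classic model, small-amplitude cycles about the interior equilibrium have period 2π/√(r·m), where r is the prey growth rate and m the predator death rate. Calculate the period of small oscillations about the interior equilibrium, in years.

T ≈ 10.7 years

Here r = 1.16 and m = 0.295, so r·m = 0.342.
ω = √0.342 = 0.585 per year, hence T = 2π/ω ≈ 10.7 years.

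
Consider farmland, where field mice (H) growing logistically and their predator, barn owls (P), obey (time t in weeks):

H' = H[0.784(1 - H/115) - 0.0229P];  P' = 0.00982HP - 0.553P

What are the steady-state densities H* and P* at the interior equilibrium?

From dP/dt = 0 with P > 0: 0.00982H* = 0.553, so H* = 56.3.
Substitute into dH/dt = 0: 0.784(1 - 56.3/115) = 0.0229P*.
The bracket is 0.51, giving P* = 0.4/0.0229 = 17.5.

H* ≈ 56.3, P* ≈ 17.5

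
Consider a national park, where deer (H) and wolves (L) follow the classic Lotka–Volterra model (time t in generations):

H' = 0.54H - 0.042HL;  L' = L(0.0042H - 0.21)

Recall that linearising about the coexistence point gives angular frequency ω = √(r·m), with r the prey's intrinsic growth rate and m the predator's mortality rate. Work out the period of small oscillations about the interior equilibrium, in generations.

Here r = 0.54 and m = 0.21, so r·m = 0.113.
ω = √0.113 = 0.337 per generation, hence T = 2π/ω ≈ 18.7 generations.

T ≈ 18.7 generations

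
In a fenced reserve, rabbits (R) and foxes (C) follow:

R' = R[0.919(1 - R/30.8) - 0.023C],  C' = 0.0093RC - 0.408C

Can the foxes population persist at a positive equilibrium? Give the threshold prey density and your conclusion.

The predator equation gives dC/dt > 0 only when R > 0.408/0.0093 = 43.9.
Without the predator, R → K = 30.8. Since 30.8 < 43.9, the predator cannot invade.

Threshold R = 43.9; K < 43.9, so no, the predator goes extinct.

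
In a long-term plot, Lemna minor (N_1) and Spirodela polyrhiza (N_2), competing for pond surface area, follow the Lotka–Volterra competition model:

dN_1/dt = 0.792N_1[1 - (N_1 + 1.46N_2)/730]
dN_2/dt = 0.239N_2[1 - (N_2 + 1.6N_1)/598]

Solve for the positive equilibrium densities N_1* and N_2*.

Setting both brackets to zero gives the nullclines N_1 + 1.46N_2 = 730 and 1.6N_1 + N_2 = 598.
Substituting N_2 = 598 - 1.6N_1 into the first: N_1(1 - 1.46·1.6) = 730 - 1.46·598.
So N_1* = -143/-1.34 = 107, and then N_2* = 598 - 1.6·107 = 427.

N_1* ≈ 107, N_2* ≈ 427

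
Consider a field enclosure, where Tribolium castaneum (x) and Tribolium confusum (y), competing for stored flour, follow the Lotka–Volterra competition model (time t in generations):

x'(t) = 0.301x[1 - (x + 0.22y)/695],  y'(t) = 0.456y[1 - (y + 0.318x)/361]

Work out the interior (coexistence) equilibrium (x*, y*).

x* ≈ 662, y* ≈ 151

Setting both brackets to zero gives the nullclines x + 0.22y = 695 and 0.318x + y = 361.
Substituting y = 361 - 0.318x into the first: x(1 - 0.22·0.318) = 695 - 0.22·361.
So x* = 616/0.93 = 662, and then y* = 361 - 0.318·662 = 151.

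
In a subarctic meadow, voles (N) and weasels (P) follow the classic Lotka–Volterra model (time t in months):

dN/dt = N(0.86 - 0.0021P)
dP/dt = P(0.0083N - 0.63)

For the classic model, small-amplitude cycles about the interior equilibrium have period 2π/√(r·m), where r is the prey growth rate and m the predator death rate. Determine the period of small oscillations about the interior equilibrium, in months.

T ≈ 8.54 months

Here r = 0.86 and m = 0.63, so r·m = 0.542.
ω = √0.542 = 0.736 per month, hence T = 2π/ω ≈ 8.54 months.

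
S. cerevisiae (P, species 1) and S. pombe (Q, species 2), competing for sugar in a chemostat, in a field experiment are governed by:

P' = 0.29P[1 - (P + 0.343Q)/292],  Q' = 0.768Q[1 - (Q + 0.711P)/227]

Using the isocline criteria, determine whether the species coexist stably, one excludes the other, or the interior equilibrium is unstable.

Compare the nullcline intercepts: K1/α12 = 292/0.343 = 851 > K2 = 227; K2/α21 = 227/0.711 = 319 > K1 = 292.
Since both inequalities hold, each species can invade when rare, so the interior equilibrium is stable.

stable coexistence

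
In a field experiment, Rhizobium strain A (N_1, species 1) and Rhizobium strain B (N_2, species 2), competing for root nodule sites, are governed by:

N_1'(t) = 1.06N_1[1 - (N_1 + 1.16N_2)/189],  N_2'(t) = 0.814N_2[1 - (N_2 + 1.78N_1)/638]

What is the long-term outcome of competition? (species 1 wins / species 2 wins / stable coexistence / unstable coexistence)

Compare the nullcline intercepts: K1/α12 = 189/1.16 = 163 < K2 = 638; K2/α21 = 638/1.78 = 358 > K1 = 189.
Since the inequalities point opposite ways, species 2 can invade but species 1 cannot.

species 2 excludes species 1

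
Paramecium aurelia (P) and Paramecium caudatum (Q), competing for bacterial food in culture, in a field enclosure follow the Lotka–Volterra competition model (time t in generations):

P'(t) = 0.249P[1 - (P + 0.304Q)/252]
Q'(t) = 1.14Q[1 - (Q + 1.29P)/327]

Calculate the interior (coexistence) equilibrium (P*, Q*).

P* ≈ 251, Q* ≈ 3.16

Setting both brackets to zero gives the nullclines P + 0.304Q = 252 and 1.29P + Q = 327.
Substituting Q = 327 - 1.29P into the first: P(1 - 0.304·1.29) = 252 - 0.304·327.
So P* = 153/0.608 = 251, and then Q* = 327 - 1.29·251 = 3.16.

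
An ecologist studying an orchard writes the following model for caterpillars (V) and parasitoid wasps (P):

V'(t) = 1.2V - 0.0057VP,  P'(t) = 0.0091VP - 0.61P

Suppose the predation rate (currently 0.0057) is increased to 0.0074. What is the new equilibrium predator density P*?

At the interior fixed point, setting dV/dt = 0 with V > 0 fixes P* = (prey growth rate)/(VP coefficient) — independent of the other coefficients.
With the change, P* = 1.2/0.0074 = 162; it falls from 211.

P* ≈ 162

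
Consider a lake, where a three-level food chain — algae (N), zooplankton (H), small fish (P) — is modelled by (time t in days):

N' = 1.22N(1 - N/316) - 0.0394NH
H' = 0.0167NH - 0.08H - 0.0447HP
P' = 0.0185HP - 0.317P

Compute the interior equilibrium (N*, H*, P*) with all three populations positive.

N* ≈ 141, H* ≈ 17.1, P* ≈ 50.9

From dP/dt = 0: 0.0185H* = 0.317, so H* = 17.1.
From dN/dt = 0: 1.22(1 - N*/316) = 0.0394·17.1, giving N* = 316·(1 - 0.553) = 141.
From dH/dt = 0: 0.0167·141 - 0.08 = 0.0447P*, so P* = 2.28/0.0447 = 50.9.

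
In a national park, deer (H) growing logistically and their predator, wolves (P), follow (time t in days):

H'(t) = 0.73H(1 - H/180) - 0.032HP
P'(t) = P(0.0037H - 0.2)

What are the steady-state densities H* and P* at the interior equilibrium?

From dP/dt = 0 with P > 0: 0.0037H* = 0.2, so H* = 54.1.
Substitute into dH/dt = 0: 0.73(1 - 54.1/180) = 0.032P*.
The bracket is 0.7, giving P* = 0.511/0.032 = 16.

H* ≈ 54.1, P* ≈ 16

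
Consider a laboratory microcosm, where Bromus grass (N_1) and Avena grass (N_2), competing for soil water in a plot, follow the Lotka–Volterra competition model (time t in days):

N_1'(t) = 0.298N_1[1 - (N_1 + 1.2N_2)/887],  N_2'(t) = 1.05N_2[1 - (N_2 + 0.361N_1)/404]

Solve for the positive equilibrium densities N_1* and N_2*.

Setting both brackets to zero gives the nullclines N_1 + 1.2N_2 = 887 and 0.361N_1 + N_2 = 404.
Substituting N_2 = 404 - 0.361N_1 into the first: N_1(1 - 1.2·0.361) = 887 - 1.2·404.
So N_1* = 402/0.567 = 710, and then N_2* = 404 - 0.361·710 = 148.

N_1* ≈ 710, N_2* ≈ 148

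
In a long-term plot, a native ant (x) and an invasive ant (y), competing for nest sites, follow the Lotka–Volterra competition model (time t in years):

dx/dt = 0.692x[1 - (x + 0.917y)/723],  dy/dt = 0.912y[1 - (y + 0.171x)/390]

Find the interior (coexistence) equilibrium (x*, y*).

x* ≈ 433, y* ≈ 316

Setting both brackets to zero gives the nullclines x + 0.917y = 723 and 0.171x + y = 390.
Substituting y = 390 - 0.171x into the first: x(1 - 0.917·0.171) = 723 - 0.917·390.
So x* = 365/0.843 = 433, and then y* = 390 - 0.171·433 = 316.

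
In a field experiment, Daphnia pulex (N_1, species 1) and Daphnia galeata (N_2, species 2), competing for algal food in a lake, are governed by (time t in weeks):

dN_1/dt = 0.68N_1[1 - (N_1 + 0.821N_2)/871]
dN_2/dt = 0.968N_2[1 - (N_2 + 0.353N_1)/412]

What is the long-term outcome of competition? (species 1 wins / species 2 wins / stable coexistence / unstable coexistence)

Compare the nullcline intercepts: K1/α12 = 871/0.821 = 1060 > K2 = 412; K2/α21 = 412/0.353 = 1170 > K1 = 871.
Since both inequalities hold, each species can invade when rare, so the interior equilibrium is stable.

stable coexistence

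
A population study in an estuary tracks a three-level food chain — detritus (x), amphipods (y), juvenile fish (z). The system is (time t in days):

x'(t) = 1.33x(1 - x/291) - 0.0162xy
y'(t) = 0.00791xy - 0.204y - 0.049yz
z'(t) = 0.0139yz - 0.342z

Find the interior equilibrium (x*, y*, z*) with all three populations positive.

x* ≈ 204, y* ≈ 24.6, z* ≈ 28.7

From dz/dt = 0: 0.0139y* = 0.342, so y* = 24.6.
From dx/dt = 0: 1.33(1 - x*/291) = 0.0162·24.6, giving x* = 291·(1 - 0.3) = 204.
From dy/dt = 0: 0.00791·204 - 0.204 = 0.049z*, so z* = 1.41/0.049 = 28.7.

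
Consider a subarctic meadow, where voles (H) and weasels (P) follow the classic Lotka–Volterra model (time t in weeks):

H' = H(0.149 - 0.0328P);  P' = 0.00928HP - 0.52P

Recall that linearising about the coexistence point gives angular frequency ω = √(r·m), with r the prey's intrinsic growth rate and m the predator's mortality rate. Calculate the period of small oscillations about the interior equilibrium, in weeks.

Here r = 0.149 and m = 0.52, so r·m = 0.0775.
ω = √0.0775 = 0.278 per week, hence T = 2π/ω ≈ 22.6 weeks.

T ≈ 22.6 weeks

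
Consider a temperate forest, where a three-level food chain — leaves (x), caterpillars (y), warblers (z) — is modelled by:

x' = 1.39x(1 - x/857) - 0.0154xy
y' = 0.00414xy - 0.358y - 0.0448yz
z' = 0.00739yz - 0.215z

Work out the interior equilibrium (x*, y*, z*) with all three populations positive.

x* ≈ 581, y* ≈ 29.1, z* ≈ 45.7

From dz/dt = 0: 0.00739y* = 0.215, so y* = 29.1.
From dx/dt = 0: 1.39(1 - x*/857) = 0.0154·29.1, giving x* = 857·(1 - 0.322) = 581.
From dy/dt = 0: 0.00414·581 - 0.358 = 0.0448z*, so z* = 2.05/0.0448 = 45.7.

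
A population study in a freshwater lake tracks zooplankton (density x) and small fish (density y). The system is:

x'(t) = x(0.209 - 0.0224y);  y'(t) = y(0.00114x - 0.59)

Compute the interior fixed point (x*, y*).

Set dy/dt = 0 with y > 0: 0.00114x - 0.59 = 0, so x* = 0.59/0.00114 = 518.
Set dx/dt = 0 with x > 0: 0.209 - 0.0224y = 0, so y* = 0.209/0.0224 = 9.33.

x* ≈ 518, y* ≈ 9.33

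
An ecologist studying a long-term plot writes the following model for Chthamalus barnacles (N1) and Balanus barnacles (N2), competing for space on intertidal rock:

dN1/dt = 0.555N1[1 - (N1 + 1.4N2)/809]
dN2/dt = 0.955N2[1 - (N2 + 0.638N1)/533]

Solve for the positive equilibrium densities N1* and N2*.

N1* ≈ 588, N2* ≈ 158

Setting both brackets to zero gives the nullclines N1 + 1.4N2 = 809 and 0.638N1 + N2 = 533.
Substituting N2 = 533 - 0.638N1 into the first: N1(1 - 1.4·0.638) = 809 - 1.4·533.
So N1* = 62.8/0.107 = 588, and then N2* = 533 - 0.638·588 = 158.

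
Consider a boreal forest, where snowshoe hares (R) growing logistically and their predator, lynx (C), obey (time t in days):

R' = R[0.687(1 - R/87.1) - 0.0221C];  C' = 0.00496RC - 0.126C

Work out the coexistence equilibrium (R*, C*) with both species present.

From dC/dt = 0 with C > 0: 0.00496R* = 0.126, so R* = 25.4.
Substitute into dR/dt = 0: 0.687(1 - 25.4/87.1) = 0.0221C*.
The bracket is 0.708, giving C* = 0.487/0.0221 = 22.

R* ≈ 25.4, C* ≈ 22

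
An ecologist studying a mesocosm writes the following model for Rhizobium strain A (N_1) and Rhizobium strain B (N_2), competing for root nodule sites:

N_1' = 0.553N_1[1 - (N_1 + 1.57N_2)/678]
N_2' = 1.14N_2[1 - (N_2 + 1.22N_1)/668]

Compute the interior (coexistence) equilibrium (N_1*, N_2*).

N_1* ≈ 405, N_2* ≈ 174

Setting both brackets to zero gives the nullclines N_1 + 1.57N_2 = 678 and 1.22N_1 + N_2 = 668.
Substituting N_2 = 668 - 1.22N_1 into the first: N_1(1 - 1.57·1.22) = 678 - 1.57·668.
So N_1* = -371/-0.915 = 405, and then N_2* = 668 - 1.22·405 = 174.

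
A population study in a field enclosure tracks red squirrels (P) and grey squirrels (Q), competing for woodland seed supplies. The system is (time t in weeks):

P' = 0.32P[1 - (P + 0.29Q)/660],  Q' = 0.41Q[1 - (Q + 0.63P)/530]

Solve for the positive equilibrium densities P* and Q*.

Setting both brackets to zero gives the nullclines P + 0.29Q = 660 and 0.63P + Q = 530.
Substituting Q = 530 - 0.63P into the first: P(1 - 0.29·0.63) = 660 - 0.29·530.
So P* = 506/0.817 = 619, and then Q* = 530 - 0.63·619 = 140.

P* ≈ 619, Q* ≈ 140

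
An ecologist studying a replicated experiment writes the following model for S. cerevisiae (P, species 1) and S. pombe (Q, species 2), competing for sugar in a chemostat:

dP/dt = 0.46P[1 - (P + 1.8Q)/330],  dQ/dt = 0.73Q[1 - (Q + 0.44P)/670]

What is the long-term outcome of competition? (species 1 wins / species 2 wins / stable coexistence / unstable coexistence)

species 2 excludes species 1

Compare the nullcline intercepts: K1/α12 = 330/1.8 = 183 < K2 = 670; K2/α21 = 670/0.44 = 1520 > K1 = 330.
Since the inequalities point opposite ways, species 2 can invade but species 1 cannot.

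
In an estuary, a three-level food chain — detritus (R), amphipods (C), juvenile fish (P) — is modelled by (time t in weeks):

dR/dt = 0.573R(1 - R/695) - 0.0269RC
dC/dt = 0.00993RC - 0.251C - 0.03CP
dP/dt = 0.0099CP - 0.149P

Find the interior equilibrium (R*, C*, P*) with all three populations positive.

From dP/dt = 0: 0.0099C* = 0.149, so C* = 15.1.
From dR/dt = 0: 0.573(1 - R*/695) = 0.0269·15.1, giving R* = 695·(1 - 0.707) = 204.
From dC/dt = 0: 0.00993·204 - 0.251 = 0.03P*, so P* = 1.77/0.03 = 59.1.

R* ≈ 204, C* ≈ 15.1, P* ≈ 59.1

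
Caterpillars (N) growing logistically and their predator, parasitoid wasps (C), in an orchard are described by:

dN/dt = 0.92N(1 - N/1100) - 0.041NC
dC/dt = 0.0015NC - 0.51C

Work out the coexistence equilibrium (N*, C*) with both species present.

N* ≈ 340, C* ≈ 15.5

From dC/dt = 0 with C > 0: 0.0015N* = 0.51, so N* = 340.
Substitute into dN/dt = 0: 0.92(1 - 340/1100) = 0.041C*.
The bracket is 0.691, giving C* = 0.636/0.041 = 15.5.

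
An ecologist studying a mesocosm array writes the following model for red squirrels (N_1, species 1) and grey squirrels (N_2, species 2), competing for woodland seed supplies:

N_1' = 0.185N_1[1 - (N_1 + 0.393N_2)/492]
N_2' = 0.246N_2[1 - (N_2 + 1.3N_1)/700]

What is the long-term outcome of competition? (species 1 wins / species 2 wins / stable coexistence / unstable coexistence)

Compare the nullcline intercepts: K1/α12 = 492/0.393 = 1250 > K2 = 700; K2/α21 = 700/1.3 = 538 > K1 = 492.
Since both inequalities hold, each species can invade when rare, so the interior equilibrium is stable.

stable coexistence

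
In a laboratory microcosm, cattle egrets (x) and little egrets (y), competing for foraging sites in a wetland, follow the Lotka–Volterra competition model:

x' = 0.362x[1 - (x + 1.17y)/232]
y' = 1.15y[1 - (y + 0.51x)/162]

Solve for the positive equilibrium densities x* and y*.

x* ≈ 105, y* ≈ 108

Setting both brackets to zero gives the nullclines x + 1.17y = 232 and 0.51x + y = 162.
Substituting y = 162 - 0.51x into the first: x(1 - 1.17·0.51) = 232 - 1.17·162.
So x* = 42.5/0.403 = 105, and then y* = 162 - 0.51·105 = 108.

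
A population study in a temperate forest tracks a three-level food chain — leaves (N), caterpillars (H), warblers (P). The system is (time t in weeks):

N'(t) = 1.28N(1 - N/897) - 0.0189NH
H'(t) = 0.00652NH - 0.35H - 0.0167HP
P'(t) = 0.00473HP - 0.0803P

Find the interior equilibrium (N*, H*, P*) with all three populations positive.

From dP/dt = 0: 0.00473H* = 0.0803, so H* = 17.
From dN/dt = 0: 1.28(1 - N*/897) = 0.0189·17, giving N* = 897·(1 - 0.251) = 672.
From dH/dt = 0: 0.00652·672 - 0.35 = 0.0167P*, so P* = 4.03/0.0167 = 241.

N* ≈ 672, H* ≈ 17, P* ≈ 241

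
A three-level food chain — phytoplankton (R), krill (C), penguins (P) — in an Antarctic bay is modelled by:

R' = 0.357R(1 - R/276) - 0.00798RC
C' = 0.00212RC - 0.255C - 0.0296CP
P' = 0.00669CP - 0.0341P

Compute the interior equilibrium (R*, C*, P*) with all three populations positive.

R* ≈ 245, C* ≈ 5.1, P* ≈ 8.9

From dP/dt = 0: 0.00669C* = 0.0341, so C* = 5.1.
From dR/dt = 0: 0.357(1 - R*/276) = 0.00798·5.1, giving R* = 276·(1 - 0.114) = 245.
From dC/dt = 0: 0.00212·245 - 0.255 = 0.0296P*, so P* = 0.263/0.0296 = 8.9.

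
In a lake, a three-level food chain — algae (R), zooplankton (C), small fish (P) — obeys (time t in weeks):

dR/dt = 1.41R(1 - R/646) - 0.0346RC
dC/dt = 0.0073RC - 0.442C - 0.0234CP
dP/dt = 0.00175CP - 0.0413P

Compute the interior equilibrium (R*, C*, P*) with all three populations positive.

From dP/dt = 0: 0.00175C* = 0.0413, so C* = 23.6.
From dR/dt = 0: 1.41(1 - R*/646) = 0.0346·23.6, giving R* = 646·(1 - 0.579) = 272.
From dC/dt = 0: 0.0073·272 - 0.442 = 0.0234P*, so P* = 1.54/0.0234 = 65.9.

R* ≈ 272, C* ≈ 23.6, P* ≈ 65.9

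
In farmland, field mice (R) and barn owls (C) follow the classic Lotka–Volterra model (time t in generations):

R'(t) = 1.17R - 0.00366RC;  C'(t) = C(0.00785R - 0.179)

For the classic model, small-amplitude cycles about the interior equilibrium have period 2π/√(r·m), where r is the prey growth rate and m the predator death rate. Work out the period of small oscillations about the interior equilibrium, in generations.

Here r = 1.17 and m = 0.179, so r·m = 0.209.
ω = √0.209 = 0.458 per generation, hence T = 2π/ω ≈ 13.7 generations.

T ≈ 13.7 generations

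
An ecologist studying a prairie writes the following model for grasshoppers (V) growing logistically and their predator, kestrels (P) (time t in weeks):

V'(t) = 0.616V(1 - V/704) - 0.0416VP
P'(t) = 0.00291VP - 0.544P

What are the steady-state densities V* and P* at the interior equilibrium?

From dP/dt = 0 with P > 0: 0.00291V* = 0.544, so V* = 187.
Substitute into dV/dt = 0: 0.616(1 - 187/704) = 0.0416P*.
The bracket is 0.734, giving P* = 0.452/0.0416 = 10.9.

V* ≈ 187, P* ≈ 10.9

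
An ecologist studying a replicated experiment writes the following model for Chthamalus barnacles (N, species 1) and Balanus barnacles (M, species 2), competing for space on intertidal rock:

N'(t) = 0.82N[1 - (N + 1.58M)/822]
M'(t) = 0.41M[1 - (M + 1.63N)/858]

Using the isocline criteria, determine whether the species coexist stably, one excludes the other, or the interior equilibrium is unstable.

Compare the nullcline intercepts: K1/α12 = 822/1.58 = 520 < K2 = 858; K2/α21 = 858/1.63 = 526 < K1 = 822.
Since both are reversed, neither can invade when rare; the interior point is a saddle.

unstable coexistence (outcome depends on initial conditions)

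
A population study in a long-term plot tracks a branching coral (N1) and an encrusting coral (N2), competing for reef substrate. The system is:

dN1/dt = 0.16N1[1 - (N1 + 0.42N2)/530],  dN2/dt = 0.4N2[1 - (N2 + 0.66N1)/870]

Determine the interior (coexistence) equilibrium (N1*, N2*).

N1* ≈ 228, N2* ≈ 720

Setting both brackets to zero gives the nullclines N1 + 0.42N2 = 530 and 0.66N1 + N2 = 870.
Substituting N2 = 870 - 0.66N1 into the first: N1(1 - 0.42·0.66) = 530 - 0.42·870.
So N1* = 165/0.723 = 228, and then N2* = 870 - 0.66·228 = 720.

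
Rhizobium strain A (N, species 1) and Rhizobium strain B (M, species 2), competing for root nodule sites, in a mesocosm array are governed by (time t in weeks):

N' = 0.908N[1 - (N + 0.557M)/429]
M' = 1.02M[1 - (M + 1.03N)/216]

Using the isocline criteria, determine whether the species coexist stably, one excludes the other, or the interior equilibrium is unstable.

species 1 excludes species 2

Compare the nullcline intercepts: K1/α12 = 429/0.557 = 770 > K2 = 216; K2/α21 = 216/1.03 = 210 < K1 = 429.
Since the inequalities point opposite ways, species 1 can invade but species 2 cannot.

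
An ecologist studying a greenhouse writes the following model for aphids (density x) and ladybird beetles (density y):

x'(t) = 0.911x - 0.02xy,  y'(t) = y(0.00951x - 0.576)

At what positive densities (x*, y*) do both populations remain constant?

x* ≈ 60.6, y* ≈ 45.5

Set dy/dt = 0 with y > 0: 0.00951x - 0.576 = 0, so x* = 0.576/0.00951 = 60.6.
Set dx/dt = 0 with x > 0: 0.911 - 0.02y = 0, so y* = 0.911/0.02 = 45.5.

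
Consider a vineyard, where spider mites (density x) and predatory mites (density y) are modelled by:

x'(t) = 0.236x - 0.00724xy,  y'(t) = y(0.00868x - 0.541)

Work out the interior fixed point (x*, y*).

x* ≈ 62.3, y* ≈ 32.6

Set dy/dt = 0 with y > 0: 0.00868x - 0.541 = 0, so x* = 0.541/0.00868 = 62.3.
Set dx/dt = 0 with x > 0: 0.236 - 0.00724y = 0, so y* = 0.236/0.00724 = 32.6.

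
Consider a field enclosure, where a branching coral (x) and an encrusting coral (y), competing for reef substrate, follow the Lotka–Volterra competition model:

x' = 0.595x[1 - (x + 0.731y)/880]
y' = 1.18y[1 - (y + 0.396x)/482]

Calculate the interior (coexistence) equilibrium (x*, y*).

Setting both brackets to zero gives the nullclines x + 0.731y = 880 and 0.396x + y = 482.
Substituting y = 482 - 0.396x into the first: x(1 - 0.731·0.396) = 880 - 0.731·482.
So x* = 528/0.711 = 743, and then y* = 482 - 0.396·743 = 188.

x* ≈ 743, y* ≈ 188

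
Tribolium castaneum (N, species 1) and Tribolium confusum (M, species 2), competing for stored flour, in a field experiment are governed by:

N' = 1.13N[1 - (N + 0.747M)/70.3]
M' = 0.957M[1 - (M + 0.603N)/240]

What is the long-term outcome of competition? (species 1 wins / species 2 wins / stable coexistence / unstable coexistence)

Compare the nullcline intercepts: K1/α12 = 70.3/0.747 = 94.1 < K2 = 240; K2/α21 = 240/0.603 = 398 > K1 = 70.3.
Since the inequalities point opposite ways, species 2 can invade but species 1 cannot.

species 2 excludes species 1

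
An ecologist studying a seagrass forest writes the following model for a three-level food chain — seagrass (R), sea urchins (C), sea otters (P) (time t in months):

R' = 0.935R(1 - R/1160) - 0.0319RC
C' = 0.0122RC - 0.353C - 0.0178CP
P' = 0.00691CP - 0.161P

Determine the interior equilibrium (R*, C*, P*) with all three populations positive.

R* ≈ 238, C* ≈ 23.3, P* ≈ 143

From dP/dt = 0: 0.00691C* = 0.161, so C* = 23.3.
From dR/dt = 0: 0.935(1 - R*/1160) = 0.0319·23.3, giving R* = 1160·(1 - 0.795) = 238.
From dC/dt = 0: 0.0122·238 - 0.353 = 0.0178P*, so P* = 2.55/0.0178 = 143.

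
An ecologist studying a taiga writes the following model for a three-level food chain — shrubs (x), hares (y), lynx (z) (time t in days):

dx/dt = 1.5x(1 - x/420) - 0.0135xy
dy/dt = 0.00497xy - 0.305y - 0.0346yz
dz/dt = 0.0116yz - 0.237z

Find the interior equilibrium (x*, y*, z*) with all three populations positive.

x* ≈ 343, y* ≈ 20.4, z* ≈ 40.4

From dz/dt = 0: 0.0116y* = 0.237, so y* = 20.4.
From dx/dt = 0: 1.5(1 - x*/420) = 0.0135·20.4, giving x* = 420·(1 - 0.184) = 343.
From dy/dt = 0: 0.00497·343 - 0.305 = 0.0346z*, so z* = 1.4/0.0346 = 40.4.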